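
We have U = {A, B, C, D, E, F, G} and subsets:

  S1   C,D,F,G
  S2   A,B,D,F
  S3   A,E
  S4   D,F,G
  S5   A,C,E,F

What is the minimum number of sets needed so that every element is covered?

3

S1, S2, S3 together cover {A, B, C, D, E, F, G} — every element.
No 2 of the 5 sets cover everything (all 10 pairs fall short), so 3 is minimum.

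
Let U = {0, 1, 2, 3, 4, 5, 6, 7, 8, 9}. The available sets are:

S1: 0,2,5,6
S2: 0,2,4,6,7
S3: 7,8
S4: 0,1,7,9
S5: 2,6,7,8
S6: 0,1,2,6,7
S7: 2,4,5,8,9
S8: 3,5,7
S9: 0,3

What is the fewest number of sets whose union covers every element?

S6, S7, S8 together cover {0, 1, 2, 3, 4, 5, 6, 7, 8, 9} — every element.
No 2 of the 9 sets cover everything (all 36 pairs fall short), so 3 is minimum.
Greedy (largest uncovered first) would take S2, S7, S4, S8 — 4 sets — but 3 suffice.

3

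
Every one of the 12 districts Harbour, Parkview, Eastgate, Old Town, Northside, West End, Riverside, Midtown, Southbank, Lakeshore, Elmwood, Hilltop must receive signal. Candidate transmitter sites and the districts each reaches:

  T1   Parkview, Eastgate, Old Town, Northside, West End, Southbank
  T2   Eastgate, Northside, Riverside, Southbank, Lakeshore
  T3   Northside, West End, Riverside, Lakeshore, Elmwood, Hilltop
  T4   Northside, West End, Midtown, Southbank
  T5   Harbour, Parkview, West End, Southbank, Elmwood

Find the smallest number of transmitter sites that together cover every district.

4

T1, T3, T4, T5 together cover {Harbour, Parkview, Eastgate, Old Town, Northside, West End, Riverside, Midtown, Southbank, Lakeshore, Elmwood, Hilltop} — every district.
No 3 of the 5 transmitter sites cover everything (all 10 triples fall short), so 4 is minimum.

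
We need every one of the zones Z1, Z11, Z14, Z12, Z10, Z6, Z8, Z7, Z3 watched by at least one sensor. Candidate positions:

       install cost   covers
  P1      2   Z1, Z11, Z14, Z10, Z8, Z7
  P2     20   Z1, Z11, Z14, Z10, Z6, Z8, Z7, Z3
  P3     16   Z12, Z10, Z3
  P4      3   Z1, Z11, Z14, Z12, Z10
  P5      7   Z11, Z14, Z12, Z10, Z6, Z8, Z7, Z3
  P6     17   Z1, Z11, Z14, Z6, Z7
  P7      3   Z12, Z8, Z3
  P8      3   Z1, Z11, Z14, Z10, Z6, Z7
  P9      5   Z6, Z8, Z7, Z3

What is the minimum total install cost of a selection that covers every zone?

P7, P8 cover every zone at install cost 3 + 3 = 6.
Any cover uses at least 2 sensor positions; among all covering selections none totals below 6.
Greedy by coverage-per-install cost would pick P1, P7, P8 for 8 — worse than the optimum 6.

6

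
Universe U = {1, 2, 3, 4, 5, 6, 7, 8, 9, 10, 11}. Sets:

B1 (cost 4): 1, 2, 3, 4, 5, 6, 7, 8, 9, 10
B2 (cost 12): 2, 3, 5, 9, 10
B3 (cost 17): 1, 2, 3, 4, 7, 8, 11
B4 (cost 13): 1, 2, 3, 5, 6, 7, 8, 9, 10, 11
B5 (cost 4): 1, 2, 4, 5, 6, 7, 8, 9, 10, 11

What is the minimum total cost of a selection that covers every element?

B1, B5 cover every element at cost 4 + 4 = 8.
Any cover uses at least 2 sets; among all covering selections none totals below 8.

8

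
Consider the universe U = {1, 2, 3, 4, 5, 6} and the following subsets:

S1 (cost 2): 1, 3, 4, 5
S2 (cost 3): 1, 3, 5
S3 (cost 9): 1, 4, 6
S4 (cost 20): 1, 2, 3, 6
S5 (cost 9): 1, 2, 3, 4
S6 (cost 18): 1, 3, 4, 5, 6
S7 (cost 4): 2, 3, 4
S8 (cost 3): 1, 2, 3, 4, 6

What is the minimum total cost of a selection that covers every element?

S1, S8 cover every element at cost 2 + 3 = 5.
Any cover uses at least 2 sets; among all covering selections none totals below 5.

5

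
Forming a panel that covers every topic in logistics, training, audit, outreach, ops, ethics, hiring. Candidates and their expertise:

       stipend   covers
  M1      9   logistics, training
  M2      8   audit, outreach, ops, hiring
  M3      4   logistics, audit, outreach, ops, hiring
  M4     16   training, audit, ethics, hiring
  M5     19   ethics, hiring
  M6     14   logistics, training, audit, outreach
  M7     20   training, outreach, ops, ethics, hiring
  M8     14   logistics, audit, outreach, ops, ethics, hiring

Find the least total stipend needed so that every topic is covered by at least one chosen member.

20

M3, M4 cover every topic at stipend 4 + 16 = 20.
Any cover uses at least 2 members; among all covering selections none totals below 20.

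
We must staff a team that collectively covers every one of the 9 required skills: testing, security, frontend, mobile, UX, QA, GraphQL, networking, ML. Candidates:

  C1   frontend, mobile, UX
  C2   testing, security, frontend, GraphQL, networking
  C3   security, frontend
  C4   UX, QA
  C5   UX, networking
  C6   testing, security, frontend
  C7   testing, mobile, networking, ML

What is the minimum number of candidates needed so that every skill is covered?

3

C2, C4, C7 together cover {testing, security, frontend, mobile, UX, QA, GraphQL, networking, ML} — every skill.
No 2 of the 7 candidates cover everything (all 21 pairs fall short), so 3 is minimum.
Greedy (largest uncovered first) would take C2, C1, C4, C7 — 4 candidates — but 3 suffice.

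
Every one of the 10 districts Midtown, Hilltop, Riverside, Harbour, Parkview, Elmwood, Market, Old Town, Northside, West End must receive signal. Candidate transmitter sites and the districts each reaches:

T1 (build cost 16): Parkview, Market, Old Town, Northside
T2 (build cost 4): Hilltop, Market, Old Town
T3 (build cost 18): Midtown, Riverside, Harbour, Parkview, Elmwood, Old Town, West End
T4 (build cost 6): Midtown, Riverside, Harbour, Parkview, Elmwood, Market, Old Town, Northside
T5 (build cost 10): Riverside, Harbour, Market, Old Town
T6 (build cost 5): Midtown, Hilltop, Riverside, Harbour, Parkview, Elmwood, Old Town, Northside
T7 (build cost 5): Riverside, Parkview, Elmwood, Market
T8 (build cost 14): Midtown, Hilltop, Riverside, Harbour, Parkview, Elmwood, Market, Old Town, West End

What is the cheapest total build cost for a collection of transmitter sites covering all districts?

19

T6, T8 cover every district at build cost 5 + 14 = 19.
Any cover uses at least 2 transmitter sites; among all covering selections none totals below 19.
Greedy by coverage-per-build cost would pick T6, T2, T8 for 23 — worse than the optimum 19.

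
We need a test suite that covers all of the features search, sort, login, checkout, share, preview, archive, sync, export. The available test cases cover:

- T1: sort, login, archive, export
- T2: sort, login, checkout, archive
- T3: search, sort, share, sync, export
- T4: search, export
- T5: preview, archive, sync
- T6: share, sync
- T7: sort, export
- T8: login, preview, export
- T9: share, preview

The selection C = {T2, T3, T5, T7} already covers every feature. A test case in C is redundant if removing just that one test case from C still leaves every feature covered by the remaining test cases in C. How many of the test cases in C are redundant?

1

Drop T2: login, checkout uncovered — not redundant.
Drop T3: search, share uncovered — not redundant.
Drop T5: preview uncovered — not redundant.
Drop T7: the rest still cover every feature — redundant.
1 redundant: T7.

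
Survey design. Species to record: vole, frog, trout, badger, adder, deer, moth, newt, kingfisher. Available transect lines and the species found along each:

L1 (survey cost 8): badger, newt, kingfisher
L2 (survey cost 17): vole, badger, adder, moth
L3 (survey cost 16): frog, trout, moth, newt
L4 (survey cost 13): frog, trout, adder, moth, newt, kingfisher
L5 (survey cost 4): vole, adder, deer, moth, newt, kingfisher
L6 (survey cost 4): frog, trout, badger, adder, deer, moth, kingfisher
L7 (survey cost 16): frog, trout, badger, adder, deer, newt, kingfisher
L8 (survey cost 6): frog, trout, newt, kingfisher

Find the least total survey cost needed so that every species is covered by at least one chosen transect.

8

L5, L6 cover every species at survey cost 4 + 4 = 8.
Any cover uses at least 2 transects; among all covering selections none totals below 8.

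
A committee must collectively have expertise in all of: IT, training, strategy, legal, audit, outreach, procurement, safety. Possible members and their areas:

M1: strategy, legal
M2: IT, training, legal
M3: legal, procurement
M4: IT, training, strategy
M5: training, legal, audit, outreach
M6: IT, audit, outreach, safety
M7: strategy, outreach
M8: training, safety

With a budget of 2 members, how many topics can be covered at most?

Choosing M1, M6 covers {IT, strategy, legal, audit, outreach, safety} — 6 topics.
No choice of 2 members does better; here training, procurement are left uncovered.

6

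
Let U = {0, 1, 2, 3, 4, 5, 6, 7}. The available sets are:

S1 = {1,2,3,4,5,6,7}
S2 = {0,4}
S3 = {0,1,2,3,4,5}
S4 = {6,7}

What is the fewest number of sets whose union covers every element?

2

S1, S2 together cover {0, 1, 2, 3, 4, 5, 6, 7} — every element.
No single set contains all 8 elements, so 2 is optimal.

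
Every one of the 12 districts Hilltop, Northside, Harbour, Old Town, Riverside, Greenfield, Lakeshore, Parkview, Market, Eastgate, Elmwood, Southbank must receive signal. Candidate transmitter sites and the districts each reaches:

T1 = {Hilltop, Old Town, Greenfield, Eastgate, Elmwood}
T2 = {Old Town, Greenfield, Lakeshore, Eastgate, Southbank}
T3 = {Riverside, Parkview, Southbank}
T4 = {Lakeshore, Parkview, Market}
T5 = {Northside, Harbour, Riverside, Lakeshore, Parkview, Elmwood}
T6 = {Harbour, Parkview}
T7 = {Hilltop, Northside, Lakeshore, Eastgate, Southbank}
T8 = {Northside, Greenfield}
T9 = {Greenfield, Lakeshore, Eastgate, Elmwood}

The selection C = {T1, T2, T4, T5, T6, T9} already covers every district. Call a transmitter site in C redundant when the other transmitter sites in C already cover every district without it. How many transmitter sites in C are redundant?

Drop T1: Hilltop uncovered — not redundant.
Drop T2: Southbank uncovered — not redundant.
Drop T4: Market uncovered — not redundant.
Drop T5: Northside, Riverside uncovered — not redundant.
Drop T6: the rest still cover every district — redundant.
Drop T9: the rest still cover every district — redundant.
2 redundant: T6, T9.

2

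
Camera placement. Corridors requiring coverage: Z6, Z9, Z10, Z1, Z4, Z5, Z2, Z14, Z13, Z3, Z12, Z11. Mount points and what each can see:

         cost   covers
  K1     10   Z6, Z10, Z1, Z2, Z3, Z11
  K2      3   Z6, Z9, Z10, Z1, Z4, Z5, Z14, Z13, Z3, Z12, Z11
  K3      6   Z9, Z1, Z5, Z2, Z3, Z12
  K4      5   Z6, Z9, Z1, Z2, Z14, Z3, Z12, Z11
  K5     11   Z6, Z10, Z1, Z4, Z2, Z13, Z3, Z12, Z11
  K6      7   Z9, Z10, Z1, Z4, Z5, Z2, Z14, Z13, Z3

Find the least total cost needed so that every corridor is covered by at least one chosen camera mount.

K2, K4 cover every corridor at cost 3 + 5 = 8.
Any cover uses at least 2 camera mounts; among all covering selections none totals below 8.

8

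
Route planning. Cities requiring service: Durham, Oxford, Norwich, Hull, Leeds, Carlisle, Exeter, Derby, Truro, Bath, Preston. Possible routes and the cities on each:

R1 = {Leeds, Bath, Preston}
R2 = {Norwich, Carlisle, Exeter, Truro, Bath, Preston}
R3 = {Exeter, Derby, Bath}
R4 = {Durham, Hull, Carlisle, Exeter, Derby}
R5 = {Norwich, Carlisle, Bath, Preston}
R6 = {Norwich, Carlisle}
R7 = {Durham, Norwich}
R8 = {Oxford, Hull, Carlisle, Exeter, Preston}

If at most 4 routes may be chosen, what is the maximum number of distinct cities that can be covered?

11

Choosing R1, R2, R4, R8 covers {Durham, Oxford, Norwich, Hull, Leeds, Carlisle, Exeter, Derby, Truro, Bath, Preston} — 11 cities.
That is all 11 cities.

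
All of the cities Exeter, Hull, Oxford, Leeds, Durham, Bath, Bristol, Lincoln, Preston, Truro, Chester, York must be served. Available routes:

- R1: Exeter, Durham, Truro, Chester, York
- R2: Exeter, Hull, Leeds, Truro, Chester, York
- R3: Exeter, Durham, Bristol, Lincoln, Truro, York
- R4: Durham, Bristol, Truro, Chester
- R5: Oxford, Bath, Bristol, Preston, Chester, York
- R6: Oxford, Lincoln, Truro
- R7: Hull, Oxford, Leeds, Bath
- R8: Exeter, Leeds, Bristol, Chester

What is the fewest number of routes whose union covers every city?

3

R2, R3, R5 together cover {Exeter, Hull, Oxford, Leeds, Durham, Bath, Bristol, Lincoln, Preston, Truro, Chester, York} — every city.
No 2 of the 8 routes cover everything (all 28 pairs fall short), so 3 is minimum.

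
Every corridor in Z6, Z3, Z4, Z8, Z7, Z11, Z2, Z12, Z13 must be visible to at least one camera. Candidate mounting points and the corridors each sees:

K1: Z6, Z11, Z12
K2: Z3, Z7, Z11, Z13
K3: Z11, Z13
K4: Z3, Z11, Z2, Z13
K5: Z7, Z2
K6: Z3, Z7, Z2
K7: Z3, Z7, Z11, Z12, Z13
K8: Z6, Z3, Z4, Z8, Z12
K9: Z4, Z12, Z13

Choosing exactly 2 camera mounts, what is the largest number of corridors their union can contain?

8

Choosing K2, K8 covers {Z6, Z3, Z4, Z8, Z7, Z11, Z12, Z13} — 8 corridors.
No choice of 2 camera mounts does better; here Z2 is left uncovered.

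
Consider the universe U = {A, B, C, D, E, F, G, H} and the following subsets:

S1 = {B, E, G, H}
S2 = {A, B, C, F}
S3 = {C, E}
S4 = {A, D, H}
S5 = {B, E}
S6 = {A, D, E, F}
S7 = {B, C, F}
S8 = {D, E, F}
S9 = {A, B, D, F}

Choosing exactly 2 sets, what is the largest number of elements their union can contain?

Choosing S1, S2 covers {A, B, C, E, F, G, H} — 7 elements.
No choice of 2 sets does better; here D is left uncovered.

7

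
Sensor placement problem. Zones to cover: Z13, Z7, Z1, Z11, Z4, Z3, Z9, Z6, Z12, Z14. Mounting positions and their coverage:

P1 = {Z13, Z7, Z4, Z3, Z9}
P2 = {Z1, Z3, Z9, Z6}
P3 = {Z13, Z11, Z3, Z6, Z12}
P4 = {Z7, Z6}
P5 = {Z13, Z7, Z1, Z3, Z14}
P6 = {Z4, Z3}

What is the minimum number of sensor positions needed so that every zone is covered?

P1, P3, P5 together cover {Z13, Z7, Z1, Z11, Z4, Z3, Z9, Z6, Z12, Z14} — every zone.
No 2 of the 6 sensor positions cover everything (all 15 pairs fall short), so 3 is minimum.

3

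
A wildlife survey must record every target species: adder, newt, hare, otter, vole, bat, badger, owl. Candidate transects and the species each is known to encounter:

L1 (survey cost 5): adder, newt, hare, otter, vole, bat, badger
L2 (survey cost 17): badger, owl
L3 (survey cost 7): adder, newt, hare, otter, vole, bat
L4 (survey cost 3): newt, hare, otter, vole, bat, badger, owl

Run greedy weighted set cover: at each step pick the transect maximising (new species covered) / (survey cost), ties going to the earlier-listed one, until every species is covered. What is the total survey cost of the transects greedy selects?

Pick 1: L4 adds 7 new (newt, hare, otter, vole, bat, badger, owl) at survey cost 3 (ratio 7/3).
Pick 2: L1 adds 1 new (adder) at survey cost 5 (ratio 1/5).
Greedy total survey cost: 3 + 5 = 8.

8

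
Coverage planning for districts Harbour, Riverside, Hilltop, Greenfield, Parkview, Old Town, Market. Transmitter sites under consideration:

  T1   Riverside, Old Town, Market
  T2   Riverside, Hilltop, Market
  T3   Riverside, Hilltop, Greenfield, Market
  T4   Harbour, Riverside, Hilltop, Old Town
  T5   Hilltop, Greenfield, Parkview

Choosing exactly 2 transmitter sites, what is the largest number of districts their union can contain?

6

Choosing T1, T5 covers {Riverside, Hilltop, Greenfield, Parkview, Old Town, Market} — 6 districts.
No choice of 2 transmitter sites does better; here Harbour is left uncovered.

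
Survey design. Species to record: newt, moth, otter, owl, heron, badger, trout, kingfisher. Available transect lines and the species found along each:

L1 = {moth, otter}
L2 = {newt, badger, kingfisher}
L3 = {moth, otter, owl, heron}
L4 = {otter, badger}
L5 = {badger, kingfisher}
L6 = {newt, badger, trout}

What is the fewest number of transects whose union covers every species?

3

L2, L3, L6 together cover {newt, moth, otter, owl, heron, badger, trout, kingfisher} — every species.
No 2 of the 6 transects cover everything (all 15 pairs fall short), so 3 is minimum.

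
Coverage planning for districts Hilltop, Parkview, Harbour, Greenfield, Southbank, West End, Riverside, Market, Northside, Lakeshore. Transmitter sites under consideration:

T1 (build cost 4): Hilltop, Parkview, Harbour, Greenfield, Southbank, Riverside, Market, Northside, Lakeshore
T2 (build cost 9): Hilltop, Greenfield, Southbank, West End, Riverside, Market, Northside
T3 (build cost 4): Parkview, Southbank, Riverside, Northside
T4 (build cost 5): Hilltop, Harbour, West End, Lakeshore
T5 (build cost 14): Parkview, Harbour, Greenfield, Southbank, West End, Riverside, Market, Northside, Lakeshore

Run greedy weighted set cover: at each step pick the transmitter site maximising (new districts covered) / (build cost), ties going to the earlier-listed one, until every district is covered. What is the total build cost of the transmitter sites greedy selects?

9

Pick 1: T1 adds 9 new (Hilltop, Parkview, Harbour, Greenfield, Southbank, Riverside, Market, Northside, Lakeshore) at build cost 4 (ratio 9/4).
Pick 2: T4 adds 1 new (West End) at build cost 5 (ratio 1/5).
Greedy total build cost: 4 + 5 = 9.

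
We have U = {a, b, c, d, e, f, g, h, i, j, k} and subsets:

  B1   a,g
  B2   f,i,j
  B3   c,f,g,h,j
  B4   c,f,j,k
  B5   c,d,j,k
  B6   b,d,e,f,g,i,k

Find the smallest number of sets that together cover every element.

B1, B3, B6 together cover {a, b, c, d, e, f, g, h, i, j, k} — every element.
No 2 of the 6 sets cover everything (all 15 pairs fall short), so 3 is minimum.

3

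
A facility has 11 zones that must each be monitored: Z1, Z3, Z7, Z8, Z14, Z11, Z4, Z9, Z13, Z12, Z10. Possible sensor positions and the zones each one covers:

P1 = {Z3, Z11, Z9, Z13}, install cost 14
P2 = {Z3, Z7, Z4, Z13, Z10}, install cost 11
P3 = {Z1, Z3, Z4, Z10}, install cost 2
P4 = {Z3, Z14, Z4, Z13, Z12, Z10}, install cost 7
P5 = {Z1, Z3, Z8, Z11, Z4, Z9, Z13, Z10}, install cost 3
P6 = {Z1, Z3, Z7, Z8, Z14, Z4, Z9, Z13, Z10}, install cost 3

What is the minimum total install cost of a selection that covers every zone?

P4, P5, P6 cover every zone at install cost 7 + 3 + 3 = 13.
Any cover uses at least 3 sensor positions; among all covering selections none totals below 13.

13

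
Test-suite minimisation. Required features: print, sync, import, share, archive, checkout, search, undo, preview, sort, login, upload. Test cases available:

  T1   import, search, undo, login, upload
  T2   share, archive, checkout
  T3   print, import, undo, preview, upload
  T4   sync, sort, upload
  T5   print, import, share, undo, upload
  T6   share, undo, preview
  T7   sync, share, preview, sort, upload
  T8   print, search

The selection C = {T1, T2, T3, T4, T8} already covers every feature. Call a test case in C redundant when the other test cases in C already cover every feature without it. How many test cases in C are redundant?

1

Drop T1: login uncovered — not redundant.
Drop T2: share, archive, checkout uncovered — not redundant.
Drop T3: preview uncovered — not redundant.
Drop T4: sync, sort uncovered — not redundant.
Drop T8: the rest still cover every feature — redundant.
1 redundant: T8.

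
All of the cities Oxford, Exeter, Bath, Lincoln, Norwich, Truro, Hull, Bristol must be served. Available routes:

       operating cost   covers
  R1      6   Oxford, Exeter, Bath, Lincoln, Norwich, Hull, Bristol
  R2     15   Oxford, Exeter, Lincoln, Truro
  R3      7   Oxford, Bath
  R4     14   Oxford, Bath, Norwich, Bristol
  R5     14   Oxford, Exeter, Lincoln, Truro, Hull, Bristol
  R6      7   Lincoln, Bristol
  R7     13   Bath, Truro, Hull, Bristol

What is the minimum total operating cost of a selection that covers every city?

19

R1, R7 cover every city at operating cost 6 + 13 = 19.
Any cover uses at least 2 routes; among all covering selections none totals below 19.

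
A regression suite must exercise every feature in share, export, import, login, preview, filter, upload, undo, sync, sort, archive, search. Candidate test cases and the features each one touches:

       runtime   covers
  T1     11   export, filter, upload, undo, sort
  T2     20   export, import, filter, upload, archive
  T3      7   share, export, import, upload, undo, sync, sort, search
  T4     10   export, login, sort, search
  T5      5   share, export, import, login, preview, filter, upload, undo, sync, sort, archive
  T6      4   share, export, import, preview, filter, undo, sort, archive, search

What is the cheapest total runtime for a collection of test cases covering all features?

T5, T6 cover every feature at runtime 5 + 4 = 9.
Any cover uses at least 2 test cases; among all covering selections none totals below 9.

9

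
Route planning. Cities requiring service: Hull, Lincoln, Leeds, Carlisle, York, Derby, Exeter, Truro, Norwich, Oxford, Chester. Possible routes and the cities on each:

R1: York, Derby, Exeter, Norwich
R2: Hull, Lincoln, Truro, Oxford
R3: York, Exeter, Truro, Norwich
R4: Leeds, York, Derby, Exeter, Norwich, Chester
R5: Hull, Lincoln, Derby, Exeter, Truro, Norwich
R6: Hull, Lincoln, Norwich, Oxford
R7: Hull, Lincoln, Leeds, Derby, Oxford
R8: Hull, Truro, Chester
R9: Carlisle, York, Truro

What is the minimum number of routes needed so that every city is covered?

R2, R4, R9 together cover {Hull, Lincoln, Leeds, Carlisle, York, Derby, Exeter, Truro, Norwich, Oxford, Chester} — every city.
No 2 of the 9 routes cover everything (all 36 pairs fall short), so 3 is minimum.

3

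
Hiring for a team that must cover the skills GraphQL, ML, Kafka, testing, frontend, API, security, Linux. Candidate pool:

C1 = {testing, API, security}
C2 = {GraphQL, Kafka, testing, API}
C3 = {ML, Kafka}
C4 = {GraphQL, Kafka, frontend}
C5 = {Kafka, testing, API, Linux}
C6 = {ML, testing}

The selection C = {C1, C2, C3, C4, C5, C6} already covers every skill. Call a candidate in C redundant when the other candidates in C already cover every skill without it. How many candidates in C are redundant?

3

Drop C1: security uncovered — not redundant.
Drop C2: the rest still cover every skill — redundant.
Drop C3: the rest still cover every skill — redundant.
Drop C4: frontend uncovered — not redundant.
Drop C5: Linux uncovered — not redundant.
Drop C6: the rest still cover every skill — redundant.
3 redundant: C2, C3, C6.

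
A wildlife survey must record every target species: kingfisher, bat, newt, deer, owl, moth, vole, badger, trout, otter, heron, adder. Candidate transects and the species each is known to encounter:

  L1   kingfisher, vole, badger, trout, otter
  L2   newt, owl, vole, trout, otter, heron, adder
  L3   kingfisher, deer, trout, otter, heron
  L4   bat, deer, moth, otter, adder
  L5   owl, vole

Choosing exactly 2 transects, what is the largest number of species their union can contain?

Choosing L2, L4 covers {bat, newt, deer, owl, moth, vole, trout, otter, heron, adder} — 10 species.
No choice of 2 transects does better; here kingfisher, badger are left uncovered.

10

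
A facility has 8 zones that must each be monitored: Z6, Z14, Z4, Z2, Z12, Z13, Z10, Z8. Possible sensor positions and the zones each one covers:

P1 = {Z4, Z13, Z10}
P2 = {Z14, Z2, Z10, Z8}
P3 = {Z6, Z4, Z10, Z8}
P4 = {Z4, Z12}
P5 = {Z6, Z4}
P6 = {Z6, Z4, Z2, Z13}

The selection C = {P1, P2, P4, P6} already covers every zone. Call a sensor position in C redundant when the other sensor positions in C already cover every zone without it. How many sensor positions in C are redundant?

1

Drop P1: the rest still cover every zone — redundant.
Drop P2: Z14, Z8 uncovered — not redundant.
Drop P4: Z12 uncovered — not redundant.
Drop P6: Z6 uncovered — not redundant.
1 redundant: P1.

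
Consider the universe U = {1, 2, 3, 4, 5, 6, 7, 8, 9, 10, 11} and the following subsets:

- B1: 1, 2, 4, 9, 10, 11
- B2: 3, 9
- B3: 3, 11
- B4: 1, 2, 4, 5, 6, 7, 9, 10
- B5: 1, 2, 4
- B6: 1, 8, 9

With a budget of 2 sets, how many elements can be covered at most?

10

Choosing B3, B4 covers {1, 2, 3, 4, 5, 6, 7, 9, 10, 11} — 10 elements.
No choice of 2 sets does better; here 8 is left uncovered.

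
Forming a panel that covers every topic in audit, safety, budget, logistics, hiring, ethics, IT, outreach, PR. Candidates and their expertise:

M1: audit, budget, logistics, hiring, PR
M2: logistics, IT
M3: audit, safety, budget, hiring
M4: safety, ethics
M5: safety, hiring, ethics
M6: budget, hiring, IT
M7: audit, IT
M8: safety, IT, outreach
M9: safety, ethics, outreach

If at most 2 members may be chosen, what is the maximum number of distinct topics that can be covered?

8

Choosing M1, M8 covers {audit, safety, budget, logistics, hiring, IT, outreach, PR} — 8 topics.
No choice of 2 members does better; here ethics is left uncovered.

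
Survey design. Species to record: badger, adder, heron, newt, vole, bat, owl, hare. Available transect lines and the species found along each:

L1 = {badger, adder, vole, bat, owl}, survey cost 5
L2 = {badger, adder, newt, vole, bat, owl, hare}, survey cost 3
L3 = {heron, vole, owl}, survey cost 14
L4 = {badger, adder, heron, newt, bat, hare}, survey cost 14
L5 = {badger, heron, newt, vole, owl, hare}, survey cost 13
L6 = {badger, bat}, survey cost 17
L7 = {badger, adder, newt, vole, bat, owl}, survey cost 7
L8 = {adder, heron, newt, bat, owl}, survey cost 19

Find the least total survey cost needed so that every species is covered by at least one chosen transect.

L2, L5 cover every species at survey cost 3 + 13 = 16.
Any cover uses at least 2 transects; among all covering selections none totals below 16.

16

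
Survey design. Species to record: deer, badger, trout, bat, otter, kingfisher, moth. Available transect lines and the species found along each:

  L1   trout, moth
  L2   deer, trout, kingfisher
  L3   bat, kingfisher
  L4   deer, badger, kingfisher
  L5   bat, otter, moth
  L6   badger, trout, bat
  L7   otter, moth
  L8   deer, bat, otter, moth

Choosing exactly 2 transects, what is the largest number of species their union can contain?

6

Choosing L2, L5 covers {deer, trout, bat, otter, kingfisher, moth} — 6 species.
No choice of 2 transects does better; here badger is left uncovered.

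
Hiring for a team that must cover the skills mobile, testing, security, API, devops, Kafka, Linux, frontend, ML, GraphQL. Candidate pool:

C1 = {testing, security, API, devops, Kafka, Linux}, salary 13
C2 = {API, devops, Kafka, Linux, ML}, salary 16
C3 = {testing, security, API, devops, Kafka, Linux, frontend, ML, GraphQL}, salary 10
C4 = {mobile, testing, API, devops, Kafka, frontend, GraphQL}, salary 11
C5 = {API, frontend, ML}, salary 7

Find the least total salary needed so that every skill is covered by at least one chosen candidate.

21

C3, C4 cover every skill at salary 10 + 11 = 21.
Any cover uses at least 2 candidates; among all covering selections none totals below 21.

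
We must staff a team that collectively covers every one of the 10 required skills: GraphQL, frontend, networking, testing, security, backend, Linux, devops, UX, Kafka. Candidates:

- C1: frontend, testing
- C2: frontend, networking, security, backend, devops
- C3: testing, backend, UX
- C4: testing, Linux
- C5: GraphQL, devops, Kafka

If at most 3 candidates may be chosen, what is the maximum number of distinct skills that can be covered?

Choosing C2, C3, C5 covers {GraphQL, frontend, networking, testing, security, backend, devops, UX, Kafka} — 9 skills.
No choice of 3 candidates does better; here Linux is left uncovered.

9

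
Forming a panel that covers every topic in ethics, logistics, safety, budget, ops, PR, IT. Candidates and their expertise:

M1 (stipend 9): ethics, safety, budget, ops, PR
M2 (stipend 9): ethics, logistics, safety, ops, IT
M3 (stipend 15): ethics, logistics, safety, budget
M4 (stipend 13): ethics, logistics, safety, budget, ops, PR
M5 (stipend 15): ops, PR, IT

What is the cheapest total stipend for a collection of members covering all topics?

M1, M2 cover every topic at stipend 9 + 9 = 18.
Any cover uses at least 2 members; among all covering selections none totals below 18.

18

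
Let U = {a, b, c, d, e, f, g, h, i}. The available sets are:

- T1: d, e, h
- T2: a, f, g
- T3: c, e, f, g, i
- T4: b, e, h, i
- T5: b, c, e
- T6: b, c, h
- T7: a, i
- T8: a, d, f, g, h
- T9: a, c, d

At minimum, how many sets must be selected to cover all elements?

T2, T4, T9 together cover {a, b, c, d, e, f, g, h, i} — every element.
No 2 of the 9 sets cover everything (all 36 pairs fall short), so 3 is minimum.

3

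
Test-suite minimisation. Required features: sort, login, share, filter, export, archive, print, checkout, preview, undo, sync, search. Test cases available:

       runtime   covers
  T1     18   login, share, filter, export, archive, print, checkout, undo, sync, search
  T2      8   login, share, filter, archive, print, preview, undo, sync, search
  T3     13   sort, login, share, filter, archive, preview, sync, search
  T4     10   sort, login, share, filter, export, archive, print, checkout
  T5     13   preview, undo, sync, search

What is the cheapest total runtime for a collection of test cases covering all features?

T2, T4 cover every feature at runtime 8 + 10 = 18.
Any cover uses at least 2 test cases; among all covering selections none totals below 18.

18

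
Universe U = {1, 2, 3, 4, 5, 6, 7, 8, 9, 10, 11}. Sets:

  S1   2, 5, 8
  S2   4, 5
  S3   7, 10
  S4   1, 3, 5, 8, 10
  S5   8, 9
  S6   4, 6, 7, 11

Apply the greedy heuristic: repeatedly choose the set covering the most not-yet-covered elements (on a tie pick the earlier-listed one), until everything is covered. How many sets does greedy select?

4

Pick 1: S4 covers 5 new elements (1, 3, 5, 8, 10).
Pick 2: S6 covers 4 new elements (4, 6, 7, 11).
Pick 3: S1 covers 1 new elements (2).
Pick 4: S5 covers 1 new elements (9).
Greedy uses 4 sets.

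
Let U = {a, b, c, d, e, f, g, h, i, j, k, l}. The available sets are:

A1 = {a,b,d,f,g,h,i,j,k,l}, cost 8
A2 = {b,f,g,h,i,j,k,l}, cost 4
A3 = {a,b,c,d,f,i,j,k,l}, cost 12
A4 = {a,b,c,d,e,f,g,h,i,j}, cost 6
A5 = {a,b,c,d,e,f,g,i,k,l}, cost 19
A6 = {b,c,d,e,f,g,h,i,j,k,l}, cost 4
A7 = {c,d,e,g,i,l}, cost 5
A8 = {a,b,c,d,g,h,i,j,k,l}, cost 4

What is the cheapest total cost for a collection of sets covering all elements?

A6, A8 cover every element at cost 4 + 4 = 8.
Any cover uses at least 2 sets; among all covering selections none totals below 8.

8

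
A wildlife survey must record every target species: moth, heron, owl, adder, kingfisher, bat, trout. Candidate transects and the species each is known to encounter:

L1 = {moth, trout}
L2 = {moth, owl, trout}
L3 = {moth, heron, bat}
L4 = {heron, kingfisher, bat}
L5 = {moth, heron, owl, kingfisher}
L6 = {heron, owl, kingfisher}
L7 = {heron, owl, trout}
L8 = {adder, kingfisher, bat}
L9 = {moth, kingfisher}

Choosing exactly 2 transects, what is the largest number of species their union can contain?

6

Choosing L2, L4 covers {moth, heron, owl, kingfisher, bat, trout} — 6 species.
No choice of 2 transects does better; here adder is left uncovered.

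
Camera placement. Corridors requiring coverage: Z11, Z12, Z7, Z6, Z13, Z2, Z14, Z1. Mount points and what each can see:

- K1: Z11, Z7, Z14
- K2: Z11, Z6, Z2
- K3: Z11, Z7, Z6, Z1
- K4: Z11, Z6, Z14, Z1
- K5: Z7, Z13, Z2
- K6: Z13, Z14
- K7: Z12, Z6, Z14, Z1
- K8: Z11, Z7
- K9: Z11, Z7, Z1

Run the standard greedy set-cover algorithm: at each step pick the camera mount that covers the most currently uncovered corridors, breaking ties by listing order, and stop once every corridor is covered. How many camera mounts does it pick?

Pick 1: K3 covers 4 new corridors (Z11, Z7, Z6, Z1).
Pick 2: K5 covers 2 new corridors (Z13, Z2).
Pick 3: K7 covers 2 new corridors (Z12, Z14).
Greedy uses 3 camera mounts.

3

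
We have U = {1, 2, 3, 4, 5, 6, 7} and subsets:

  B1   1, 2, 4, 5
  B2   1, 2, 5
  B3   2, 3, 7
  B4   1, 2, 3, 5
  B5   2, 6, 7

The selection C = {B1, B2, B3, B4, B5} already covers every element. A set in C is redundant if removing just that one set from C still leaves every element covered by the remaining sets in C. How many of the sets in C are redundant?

3

Drop B1: 4 uncovered — not redundant.
Drop B2: the rest still cover every element — redundant.
Drop B3: the rest still cover every element — redundant.
Drop B4: the rest still cover every element — redundant.
Drop B5: 6 uncovered — not redundant.
3 redundant: B2, B3, B4.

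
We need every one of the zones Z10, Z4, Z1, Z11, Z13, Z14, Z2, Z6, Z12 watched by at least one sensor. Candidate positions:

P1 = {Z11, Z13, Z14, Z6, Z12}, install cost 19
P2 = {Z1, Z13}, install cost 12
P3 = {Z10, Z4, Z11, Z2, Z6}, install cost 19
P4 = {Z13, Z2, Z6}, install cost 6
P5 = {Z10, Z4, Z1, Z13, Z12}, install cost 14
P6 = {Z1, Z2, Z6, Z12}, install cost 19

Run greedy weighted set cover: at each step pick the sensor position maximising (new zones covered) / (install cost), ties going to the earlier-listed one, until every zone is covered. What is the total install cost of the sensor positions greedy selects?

Pick 1: P4 adds 3 new (Z13, Z2, Z6) at install cost 6 (ratio 3/6).
Pick 2: P5 adds 4 new (Z10, Z4, Z1, Z12) at install cost 14 (ratio 4/14).
Pick 3: P1 adds 2 new (Z11, Z14) at install cost 19 (ratio 2/19).
Greedy total install cost: 6 + 14 + 19 = 39.

39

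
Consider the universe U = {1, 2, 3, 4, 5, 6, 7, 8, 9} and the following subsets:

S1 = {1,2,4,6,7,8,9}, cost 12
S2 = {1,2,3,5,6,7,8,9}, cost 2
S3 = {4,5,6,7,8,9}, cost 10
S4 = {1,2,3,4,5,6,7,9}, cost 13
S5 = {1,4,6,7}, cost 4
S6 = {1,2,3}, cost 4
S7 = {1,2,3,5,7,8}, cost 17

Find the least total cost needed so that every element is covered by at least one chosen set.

S2, S5 cover every element at cost 2 + 4 = 6.
Any cover uses at least 2 sets; among all covering selections none totals below 6.

6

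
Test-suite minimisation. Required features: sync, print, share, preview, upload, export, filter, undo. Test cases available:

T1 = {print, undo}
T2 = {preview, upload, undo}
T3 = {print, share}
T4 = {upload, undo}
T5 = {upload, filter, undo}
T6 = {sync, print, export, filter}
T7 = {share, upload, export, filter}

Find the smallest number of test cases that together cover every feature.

T2, T3, T6 together cover {sync, print, share, preview, upload, export, filter, undo} — every feature.
No 2 of the 7 test cases cover everything (all 21 pairs fall short), so 3 is minimum.

3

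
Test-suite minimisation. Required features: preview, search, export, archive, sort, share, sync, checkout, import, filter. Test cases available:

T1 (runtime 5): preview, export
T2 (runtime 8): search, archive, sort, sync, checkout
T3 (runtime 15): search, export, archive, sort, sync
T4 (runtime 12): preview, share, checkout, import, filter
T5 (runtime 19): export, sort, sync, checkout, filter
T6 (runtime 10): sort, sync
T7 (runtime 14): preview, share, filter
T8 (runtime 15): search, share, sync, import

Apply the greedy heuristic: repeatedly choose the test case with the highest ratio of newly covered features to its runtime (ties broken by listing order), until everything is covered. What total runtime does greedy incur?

25

Pick 1: T2 adds 5 new (search, archive, sort, sync, checkout) at runtime 8 (ratio 5/8).
Pick 2: T1 adds 2 new (preview, export) at runtime 5 (ratio 2/5).
Pick 3: T4 adds 3 new (share, import, filter) at runtime 12 (ratio 3/12).
Greedy total runtime: 8 + 5 + 12 = 25.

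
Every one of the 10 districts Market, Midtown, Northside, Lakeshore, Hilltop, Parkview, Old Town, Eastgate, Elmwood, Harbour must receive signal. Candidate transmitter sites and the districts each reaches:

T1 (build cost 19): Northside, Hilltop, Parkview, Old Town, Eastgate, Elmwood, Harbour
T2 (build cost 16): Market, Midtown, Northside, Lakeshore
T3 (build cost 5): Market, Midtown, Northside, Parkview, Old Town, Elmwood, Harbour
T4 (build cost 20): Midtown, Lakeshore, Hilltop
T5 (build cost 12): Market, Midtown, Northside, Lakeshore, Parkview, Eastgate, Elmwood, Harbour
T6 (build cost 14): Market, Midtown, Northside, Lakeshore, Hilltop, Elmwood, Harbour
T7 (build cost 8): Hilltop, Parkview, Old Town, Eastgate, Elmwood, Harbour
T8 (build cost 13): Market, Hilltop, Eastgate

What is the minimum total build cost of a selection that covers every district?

20

T5, T7 cover every district at build cost 12 + 8 = 20.
Any cover uses at least 2 transmitter sites; among all covering selections none totals below 20.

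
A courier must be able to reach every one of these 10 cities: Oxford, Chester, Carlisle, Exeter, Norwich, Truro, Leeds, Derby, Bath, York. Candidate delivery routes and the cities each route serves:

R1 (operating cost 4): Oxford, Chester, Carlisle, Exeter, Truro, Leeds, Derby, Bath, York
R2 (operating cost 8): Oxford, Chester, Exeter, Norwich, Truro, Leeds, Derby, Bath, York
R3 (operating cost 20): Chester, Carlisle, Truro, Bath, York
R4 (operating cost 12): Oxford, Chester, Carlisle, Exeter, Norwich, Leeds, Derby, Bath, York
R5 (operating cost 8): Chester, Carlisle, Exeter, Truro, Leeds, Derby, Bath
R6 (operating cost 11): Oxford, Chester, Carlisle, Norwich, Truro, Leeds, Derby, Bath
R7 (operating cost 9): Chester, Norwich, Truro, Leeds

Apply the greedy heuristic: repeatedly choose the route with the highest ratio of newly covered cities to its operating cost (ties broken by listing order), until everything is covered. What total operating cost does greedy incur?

12

Pick 1: R1 adds 9 new (Oxford, Chester, Carlisle, Exeter, Truro, Leeds, Derby, Bath, York) at operating cost 4 (ratio 9/4).
Pick 2: R2 adds 1 new (Norwich) at operating cost 8 (ratio 1/8).
Greedy total operating cost: 4 + 8 = 12.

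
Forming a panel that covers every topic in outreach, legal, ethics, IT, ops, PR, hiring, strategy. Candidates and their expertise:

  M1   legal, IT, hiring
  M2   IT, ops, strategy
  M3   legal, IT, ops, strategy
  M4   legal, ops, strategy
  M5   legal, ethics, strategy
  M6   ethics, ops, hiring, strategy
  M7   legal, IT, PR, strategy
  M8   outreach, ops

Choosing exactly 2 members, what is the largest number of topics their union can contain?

7

Choosing M6, M7 covers {legal, ethics, IT, ops, PR, hiring, strategy} — 7 topics.
No choice of 2 members does better; here outreach is left uncovered.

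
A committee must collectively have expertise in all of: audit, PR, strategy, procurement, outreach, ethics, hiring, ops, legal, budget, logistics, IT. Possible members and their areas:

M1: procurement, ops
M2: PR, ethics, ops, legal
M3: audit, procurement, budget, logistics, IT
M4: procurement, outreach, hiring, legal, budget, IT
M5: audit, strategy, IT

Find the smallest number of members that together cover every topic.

4

M2, M3, M4, M5 together cover {audit, PR, strategy, procurement, outreach, ethics, hiring, ops, legal, budget, logistics, IT} — every topic.
No 3 of the 5 members cover everything (all 10 triples fall short), so 4 is minimum.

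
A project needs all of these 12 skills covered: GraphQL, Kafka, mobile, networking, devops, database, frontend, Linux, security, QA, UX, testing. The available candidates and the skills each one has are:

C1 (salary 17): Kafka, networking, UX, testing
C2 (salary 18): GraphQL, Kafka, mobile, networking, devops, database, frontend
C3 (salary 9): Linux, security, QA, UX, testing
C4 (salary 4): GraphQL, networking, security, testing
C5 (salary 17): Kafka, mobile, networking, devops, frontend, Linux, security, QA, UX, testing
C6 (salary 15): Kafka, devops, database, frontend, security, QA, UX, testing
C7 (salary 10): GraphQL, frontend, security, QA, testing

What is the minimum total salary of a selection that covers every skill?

27

C2, C3 cover every skill at salary 18 + 9 = 27.
Any cover uses at least 2 candidates; among all covering selections none totals below 27.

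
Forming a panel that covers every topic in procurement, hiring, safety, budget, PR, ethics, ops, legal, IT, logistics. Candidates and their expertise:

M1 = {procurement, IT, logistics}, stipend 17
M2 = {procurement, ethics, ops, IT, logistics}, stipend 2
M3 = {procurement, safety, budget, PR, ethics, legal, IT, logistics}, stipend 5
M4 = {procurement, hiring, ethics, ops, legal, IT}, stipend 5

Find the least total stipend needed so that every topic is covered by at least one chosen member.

M3, M4 cover every topic at stipend 5 + 5 = 10.
Any cover uses at least 2 members; among all covering selections none totals below 10.
Greedy by coverage-per-stipend would pick M2, M3, M4 for 12 — worse than the optimum 10.

10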